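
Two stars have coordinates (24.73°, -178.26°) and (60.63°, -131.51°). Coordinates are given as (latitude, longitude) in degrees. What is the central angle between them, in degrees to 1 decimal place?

With latitudes φ₁ = 24.730°, φ₂ = 60.630° and longitude difference Δλ = 46.750°:
cos c = sin φ₁ sin φ₂ + cos φ₁ cos φ₂ cos Δλ = (0.4183)(0.8715) + (0.9083)(0.4904)(0.6852) = 0.66980,
so c = arccos(0.66980) = 0.83686 rad.
So the angular separation is 47.9°.

47.9°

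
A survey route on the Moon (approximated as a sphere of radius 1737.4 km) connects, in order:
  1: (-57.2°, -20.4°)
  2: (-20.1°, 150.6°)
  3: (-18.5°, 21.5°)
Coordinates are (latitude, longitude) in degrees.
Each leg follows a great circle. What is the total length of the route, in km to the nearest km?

6648 km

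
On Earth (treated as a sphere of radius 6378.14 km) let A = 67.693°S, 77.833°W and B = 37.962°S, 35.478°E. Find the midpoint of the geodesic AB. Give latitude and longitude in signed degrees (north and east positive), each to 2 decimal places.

-64.73°, 6.84°

The central angle between A and B is δ = 1.1033 rad.
With f = 0.5, the slerp weights are sin((1−f)δ)/sin δ = 0.5871 and sin(fδ)/sin δ = 0.5871.
Weighted sum of the unit vectors: (0.5871)·(0.0800,-0.3710,-0.9252) + (0.5871)·(0.6420,0.4576,-0.6151) = (0.4239, 0.0508, -0.9043).
Converting back: φ = atan2(z, √(x²+y²)) = -64.73°, λ = atan2(y, x) = 6.84°.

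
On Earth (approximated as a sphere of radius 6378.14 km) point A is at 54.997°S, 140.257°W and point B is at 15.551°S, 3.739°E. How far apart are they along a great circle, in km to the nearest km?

11482 km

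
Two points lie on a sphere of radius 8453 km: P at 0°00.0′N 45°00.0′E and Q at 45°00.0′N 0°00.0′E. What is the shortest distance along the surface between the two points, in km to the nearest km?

8852 km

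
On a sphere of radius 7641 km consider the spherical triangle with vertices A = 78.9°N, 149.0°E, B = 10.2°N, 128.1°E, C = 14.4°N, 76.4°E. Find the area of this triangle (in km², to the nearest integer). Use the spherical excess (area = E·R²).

35610192 km²

Side lengths (central angles): a = 0.8830, b = 1.2663, c = 1.2124 rad; semiperimeter s = 1.6808.
By l'Huilier's theorem, tan(E/4) = √[tan(s/2) tan((s−a)/2) tan((s−b)/2) tan((s−c)/2)], giving spherical excess E = 0.6099 rad.
Area = E·R² = 0.6099 × (7641)² ≈ 35610192 km².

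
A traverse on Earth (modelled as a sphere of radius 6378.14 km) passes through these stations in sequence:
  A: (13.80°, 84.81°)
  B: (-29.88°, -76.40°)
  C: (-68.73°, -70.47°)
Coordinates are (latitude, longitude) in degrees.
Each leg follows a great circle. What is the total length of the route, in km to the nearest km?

Leg A→B: central angle 2.7288 rad, distance 17404.6 km.
Leg B→C: central angle 0.6807 rad, distance 4341.8 km.
Total: 17404.6 + 4341.8 ≈ 21746 km.

21746 km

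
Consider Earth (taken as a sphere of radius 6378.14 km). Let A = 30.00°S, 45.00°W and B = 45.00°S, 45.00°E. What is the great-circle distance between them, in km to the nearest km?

7714 km

In radians: φ₁ = -0.5236, φ₂ = -0.7854, Δλ = 90.000° = 1.5708 rad.
cos c = sin φ₁ sin φ₂ + cos φ₁ cos φ₂ cos Δλ = (-0.5000)(-0.7071) + (0.8660)(0.7071)(0.0000) = 0.35355,
so c = arccos(0.35355) = 1.20943 rad.
Distance = R·c = 6378.14 × 1.2094 ≈ 7714 km.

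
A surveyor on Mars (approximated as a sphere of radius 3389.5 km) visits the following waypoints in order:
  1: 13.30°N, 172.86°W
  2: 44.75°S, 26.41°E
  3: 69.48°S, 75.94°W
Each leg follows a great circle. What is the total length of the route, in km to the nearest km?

Leg 1→2: central angle 2.5224 rad, distance 8549.8 km.
Leg 2→3: central angle 0.9196 rad, distance 3117.1 km.
Total: 8549.8 + 3117.1 ≈ 11667 km.

11667 km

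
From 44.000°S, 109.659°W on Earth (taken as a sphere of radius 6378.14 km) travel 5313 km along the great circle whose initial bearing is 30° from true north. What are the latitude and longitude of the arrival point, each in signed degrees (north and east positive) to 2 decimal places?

Angular distance δ = d/R = 5313/6378.14 = 0.83300 rad; initial bearing θ = 0.5236 rad.
sin φ₂ = sin φ₁ cos δ + cos φ₁ sin δ cos θ = (-0.6947)(0.6727) + (0.7193)(0.7400)(0.8660) = -0.0063, so φ₂ = -0.36°.
Δλ = atan2(sin θ sin δ cos φ₁, cos δ − sin φ₁ sin φ₂) = atan2(0.2661, 0.6683) = 21.715°.
λ₂ = -109.659° + 21.715° = -87.94°.

-0.36°, -87.94°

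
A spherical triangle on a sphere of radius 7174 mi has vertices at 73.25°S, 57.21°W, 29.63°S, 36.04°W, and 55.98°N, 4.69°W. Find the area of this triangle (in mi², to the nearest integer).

10493157 mi²

Side lengths (central angles): a = 1.5653, b = 2.3400, c = 0.7855 rad; semiperimeter s = 2.3454.
By l'Huilier's theorem, tan(E/4) = √[tan(s/2) tan((s−a)/2) tan((s−b)/2) tan((s−c)/2)], giving spherical excess E = 0.2039 rad.
Area = E·R² = 0.2039 × (7174)² ≈ 10493157 mi².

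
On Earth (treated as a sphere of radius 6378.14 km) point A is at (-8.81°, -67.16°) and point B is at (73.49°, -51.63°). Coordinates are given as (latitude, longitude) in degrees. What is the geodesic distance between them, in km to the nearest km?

In radians: φ₁ = -0.1538, φ₂ = 1.2826, Δλ = 15.530° = 0.2710 rad.
cos c = sin φ₁ sin φ₂ + cos φ₁ cos φ₂ cos Δλ = (-0.1532)(0.9588) + (0.9882)(0.2842)(0.9635) = 0.12373,
so c = arccos(0.12373) = 1.44675 rad.
Distance = R·c = 6378.14 × 1.4467 ≈ 9228 km.

9228 km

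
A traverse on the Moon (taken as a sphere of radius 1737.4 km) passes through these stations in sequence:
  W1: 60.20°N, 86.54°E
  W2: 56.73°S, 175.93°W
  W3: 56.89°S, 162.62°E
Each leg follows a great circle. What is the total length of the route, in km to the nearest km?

Leg W1→W2: central angle 2.4361 rad, distance 4232.4 km.
Leg W2→W3: central angle 0.2041 rad, distance 354.6 km.
Total: 4232.4 + 354.6 ≈ 4587 km.

4587 km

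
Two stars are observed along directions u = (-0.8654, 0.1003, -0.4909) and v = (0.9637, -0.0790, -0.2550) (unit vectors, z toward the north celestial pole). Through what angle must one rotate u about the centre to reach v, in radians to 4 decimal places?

2.3699 rad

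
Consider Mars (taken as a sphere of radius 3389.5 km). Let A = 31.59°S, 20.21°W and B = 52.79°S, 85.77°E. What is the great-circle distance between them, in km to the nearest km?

With latitudes φ₁ = -31.590°, φ₂ = -52.790° and longitude difference Δλ = 105.980°:
cos c = sin φ₁ sin φ₂ + cos φ₁ cos φ₂ cos Δλ = (-0.5238)(-0.7964) + (0.8518)(0.6047)(-0.2753) = 0.27538,
so c = arccos(0.27538) = 1.29181 rad.
Distance = R·c = 3389.5 × 1.2918 ≈ 4379 km.

4379 km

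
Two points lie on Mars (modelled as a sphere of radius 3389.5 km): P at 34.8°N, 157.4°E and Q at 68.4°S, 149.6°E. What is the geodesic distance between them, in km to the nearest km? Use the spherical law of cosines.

6115 km

With latitudes φ₁ = 34.800°, φ₂ = -68.400° and longitude difference Δλ = -7.800°:
cos c = sin φ₁ sin φ₂ + cos φ₁ cos φ₂ cos Δλ = (0.5707)(-0.9298) + (0.8211)(0.3681)(0.9907) = -0.23115,
so c = arccos(-0.23115) = 1.80405 rad.
Distance = R·c = 3389.5 × 1.8041 ≈ 6115 km.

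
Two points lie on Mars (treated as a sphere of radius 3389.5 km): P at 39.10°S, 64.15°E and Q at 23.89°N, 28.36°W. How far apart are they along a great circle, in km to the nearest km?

With latitudes φ₁ = -39.100°, φ₂ = 23.890° and longitude difference Δλ = -92.510°:
cos c = sin φ₁ sin φ₂ + cos φ₁ cos φ₂ cos Δλ = (-0.6307)(0.4050) + (0.7760)(0.9143)(-0.0438) = -0.28649,
so c = arccos(-0.28649) = 1.86135 rad.
Distance = R·c = 3389.5 × 1.8614 ≈ 6309 km.

6309 km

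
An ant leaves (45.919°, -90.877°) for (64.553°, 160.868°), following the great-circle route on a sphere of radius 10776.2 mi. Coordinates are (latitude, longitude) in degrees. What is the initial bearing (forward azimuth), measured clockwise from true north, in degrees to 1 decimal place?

330.6°

Δλ = -108.255° = -1.8894 rad.
y = sin Δλ · cos φ₂ = (-0.9497)(0.4297) = -0.4081
x = cos φ₁ sin φ₂ − sin φ₁ cos φ₂ cos Δλ = (0.6957)(0.9030) − (0.7184)(0.4297)(-0.3132) = 0.7249
θ = atan2(y, x) = -29.38°; adding 360° gives 330.6°.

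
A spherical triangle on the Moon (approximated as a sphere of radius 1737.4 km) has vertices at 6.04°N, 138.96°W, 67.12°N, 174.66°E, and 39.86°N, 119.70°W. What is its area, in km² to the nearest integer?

Side lengths (central angles): a = 0.7762, b = 0.6631, c = 1.1986 rad; semiperimeter s = 1.3190.
By l'Huilier's theorem, tan(E/4) = √[tan(s/2) tan((s−a)/2) tan((s−b)/2) tan((s−c)/2)], giving spherical excess E = 0.2656 rad.
Area = E·R² = 0.2656 × (1737.4)² ≈ 801733 km².

801733 km²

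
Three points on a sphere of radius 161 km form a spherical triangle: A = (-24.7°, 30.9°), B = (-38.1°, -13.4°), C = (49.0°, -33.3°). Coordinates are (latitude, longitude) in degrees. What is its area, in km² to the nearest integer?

18193 km²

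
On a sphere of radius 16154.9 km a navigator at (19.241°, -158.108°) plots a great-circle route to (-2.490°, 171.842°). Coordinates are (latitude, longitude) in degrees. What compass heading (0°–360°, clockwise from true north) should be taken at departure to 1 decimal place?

Δλ = -30.050° = -0.5245 rad.
y = sin Δλ · cos φ₂ = (-0.5008)(0.9991) = -0.5003
x = cos φ₁ sin φ₂ − sin φ₁ cos φ₂ cos Δλ = (0.9441)(-0.0434) − (0.3295)(0.9991)(0.8656) = -0.3260
θ = atan2(y, x) = -123.09°; adding 360° gives 236.9°.

236.9°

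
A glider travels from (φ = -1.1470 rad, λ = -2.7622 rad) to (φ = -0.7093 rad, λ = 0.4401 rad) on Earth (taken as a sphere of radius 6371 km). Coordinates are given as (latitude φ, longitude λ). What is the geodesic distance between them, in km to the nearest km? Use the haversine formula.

In radians: φ₁ = -1.1470, φ₂ = -0.7093, Δλ = -176.522° = -3.0809 rad.
Haversine: a = sin²(Δφ/2) + cos φ₁ cos φ₂ sin²(Δλ/2) = 0.0471 + (0.4112)(0.7588)(0.9991) = 0.35889.
Central angle c = 2·arcsin(√a) = 1.28469 rad.
Distance = R·c = 6371 × 1.2847 ≈ 8185 km.

8185 km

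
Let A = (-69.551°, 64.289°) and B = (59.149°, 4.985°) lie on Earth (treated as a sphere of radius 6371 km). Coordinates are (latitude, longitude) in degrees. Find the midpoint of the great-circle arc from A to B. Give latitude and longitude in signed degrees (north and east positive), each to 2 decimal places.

-5.95°, 28.48°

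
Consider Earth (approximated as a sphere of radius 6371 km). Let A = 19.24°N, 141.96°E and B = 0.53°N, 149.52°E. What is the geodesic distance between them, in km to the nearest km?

2238 km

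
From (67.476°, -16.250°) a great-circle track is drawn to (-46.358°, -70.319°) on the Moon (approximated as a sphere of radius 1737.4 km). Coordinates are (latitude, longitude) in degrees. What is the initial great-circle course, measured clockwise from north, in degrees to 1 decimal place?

220.6°

With φ₁ = 1.1777, φ₂ = -0.8091, Δλ = -0.9437 rad, the forward-azimuth formula gives
θ = atan2( sin Δλ cos φ₂ , cos φ₁ sin φ₂ − sin φ₁ cos φ₂ cos Δλ ) = atan2(-0.5588, -0.6513) = -139.37°.
Adding 360° brings this into [0°, 360°): 220.6°.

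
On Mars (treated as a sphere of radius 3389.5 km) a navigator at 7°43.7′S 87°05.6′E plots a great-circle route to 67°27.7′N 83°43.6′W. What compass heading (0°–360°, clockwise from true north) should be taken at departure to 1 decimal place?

356.0°

Δλ = -170.820° = -2.9814 rad.
y = sin Δλ · cos φ₂ = (-0.1595)(0.3833) = -0.0612
x = cos φ₁ sin φ₂ − sin φ₁ cos φ₂ cos Δλ = (0.9909)(0.9236) − (-0.1345)(0.3833)(-0.9872) = 0.8643
θ = atan2(y, x) = -4.05°; adding 360° gives 356.0°.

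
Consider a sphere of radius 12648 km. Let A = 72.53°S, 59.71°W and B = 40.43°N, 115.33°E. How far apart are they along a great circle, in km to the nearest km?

32628 km

In radians: φ₁ = -1.2659, φ₂ = 0.7056, Δλ = 175.040° = 3.0550 rad.
cos c = sin φ₁ sin φ₂ + cos φ₁ cos φ₂ cos Δλ = (-0.9539)(0.6485) + (0.3002)(0.7612)(-0.9963) = -0.84627,
so c = arccos(-0.84627) = 2.57973 rad.
Distance = R·c = 12648 × 2.5797 ≈ 32628 km.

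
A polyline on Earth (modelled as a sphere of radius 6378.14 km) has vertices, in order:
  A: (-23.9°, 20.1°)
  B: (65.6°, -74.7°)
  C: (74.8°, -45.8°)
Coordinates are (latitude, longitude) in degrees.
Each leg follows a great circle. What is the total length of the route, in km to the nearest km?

14115 km

Leg A→B: central angle 1.9829 rad, distance 12647.4 km.
Leg B→C: central angle 0.2301 rad, distance 1467.5 km.
Total: 12647.4 + 1467.5 ≈ 14115 km.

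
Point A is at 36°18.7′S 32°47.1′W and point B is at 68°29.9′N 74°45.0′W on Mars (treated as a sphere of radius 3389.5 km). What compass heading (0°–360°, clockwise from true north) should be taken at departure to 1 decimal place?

344.9°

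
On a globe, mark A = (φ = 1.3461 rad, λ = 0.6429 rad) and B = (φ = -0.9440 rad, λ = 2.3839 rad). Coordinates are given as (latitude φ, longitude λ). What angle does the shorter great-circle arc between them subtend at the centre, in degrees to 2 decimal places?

144.26°

In radians: φ₁ = 1.3461, φ₂ = -0.9440, Δλ = 99.752° = 1.7410 rad.
cos c = sin φ₁ sin φ₂ + cos φ₁ cos φ₂ cos Δλ = (0.9749)(-0.8099) + (0.2228)(0.5866)(-0.1694) = -0.81169,
so c = arccos(-0.81169) = 2.51783 rad.
So the angular separation is 144.26°.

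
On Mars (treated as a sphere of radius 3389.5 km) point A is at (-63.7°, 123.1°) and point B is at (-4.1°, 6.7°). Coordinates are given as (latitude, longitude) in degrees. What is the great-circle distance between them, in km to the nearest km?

Let φ₁ = -1.1118 rad, φ₂ = -0.0716 rad, and Δλ = -2.0316 rad.
cos c = sin φ₁ sin φ₂ + cos φ₁ cos φ₂ cos Δλ = (-0.8965)(-0.0715) + (0.4431)(0.9974)(-0.4446) = -0.13240,
so c = arccos(-0.13240) = 1.70359 rad.
Distance = R·c = 3389.5 × 1.7036 ≈ 5774 km.

5774 km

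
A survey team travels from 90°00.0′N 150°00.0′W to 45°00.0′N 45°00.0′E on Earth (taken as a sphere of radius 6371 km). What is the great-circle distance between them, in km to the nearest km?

5004 km

With latitudes φ₁ = 90.000°, φ₂ = 45.000° and longitude difference Δλ = -165.000°:
cos c = sin φ₁ sin φ₂ + cos φ₁ cos φ₂ cos Δλ = (1.0000)(0.7071) + (0.0000)(0.7071)(-0.9659) = 0.70711,
so c = arccos(0.70711) = 0.78540 rad.
Distance = R·c = 6371 × 0.7854 ≈ 5004 km.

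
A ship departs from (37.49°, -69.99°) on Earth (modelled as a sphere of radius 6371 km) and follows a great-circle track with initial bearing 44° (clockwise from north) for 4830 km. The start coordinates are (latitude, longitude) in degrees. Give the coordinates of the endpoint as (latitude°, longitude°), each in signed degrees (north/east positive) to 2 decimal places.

Angular distance δ = d/R = 4830/6371 = 0.75812 rad; initial bearing θ = 0.7679 rad.
sin φ₂ = sin φ₁ cos δ + cos φ₁ sin δ cos θ = (0.6086)(0.7261) + (0.7935)(0.6876)(0.7193) = 0.8344, so φ₂ = 56.55°.
Δλ = atan2(sin θ sin δ cos φ₁, cos δ − sin φ₁ sin φ₂) = atan2(0.3790, 0.2183) = 60.056°.
λ₂ = -69.990° + 60.056° = -9.93°.

56.55°, -9.93°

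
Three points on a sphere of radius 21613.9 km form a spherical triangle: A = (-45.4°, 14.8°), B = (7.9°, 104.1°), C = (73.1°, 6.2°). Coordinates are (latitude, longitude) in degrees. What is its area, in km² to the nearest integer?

963092334 km²

Side lengths (central angles): a = 1.4787, b = 2.0708, c = 1.6603 rad; semiperimeter s = 2.6049.
By l'Huilier's theorem, tan(E/4) = √[tan(s/2) tan((s−a)/2) tan((s−b)/2) tan((s−c)/2)], giving spherical excess E = 2.0616 rad.
Area = E·R² = 2.0616 × (21613.9)² ≈ 963092334 km².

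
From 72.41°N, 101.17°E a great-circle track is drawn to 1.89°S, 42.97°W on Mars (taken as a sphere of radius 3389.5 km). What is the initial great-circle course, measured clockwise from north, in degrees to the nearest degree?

322°

With φ₁ = 1.2638, φ₂ = -0.0330, Δλ = -2.5157 rad, the forward-azimuth formula gives
θ = atan2( sin Δλ cos φ₂ , cos φ₁ sin φ₂ − sin φ₁ cos φ₂ cos Δλ ) = atan2(-0.5855, 0.7622) = -37.53°.
Adding 360° brings this into [0°, 360°): 322°.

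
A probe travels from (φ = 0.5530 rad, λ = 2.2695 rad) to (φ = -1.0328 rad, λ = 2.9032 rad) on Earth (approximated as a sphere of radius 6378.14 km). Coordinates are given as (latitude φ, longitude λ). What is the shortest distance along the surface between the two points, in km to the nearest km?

With latitudes φ₁ = 31.685°, φ₂ = -59.175° and longitude difference Δλ = 36.308°:
cos c = sin φ₁ sin φ₂ + cos φ₁ cos φ₂ cos Δλ = (0.5252)(-0.8587) + (0.8510)(0.5124)(0.8058) = -0.09966,
so c = arccos(-0.09966) = 1.67063 rad.
Distance = R·c = 6378.14 × 1.6706 ≈ 10655 km.

10655 km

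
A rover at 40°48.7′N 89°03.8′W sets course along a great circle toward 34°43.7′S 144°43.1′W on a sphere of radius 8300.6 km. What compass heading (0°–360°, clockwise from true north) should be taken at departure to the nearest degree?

223°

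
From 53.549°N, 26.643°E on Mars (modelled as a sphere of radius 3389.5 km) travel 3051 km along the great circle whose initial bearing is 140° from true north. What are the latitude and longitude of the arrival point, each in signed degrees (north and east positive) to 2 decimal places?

8.24°, 57.23°

Angular distance δ = d/R = 3051/3389.5 = 0.90013 rad; initial bearing θ = 2.4435 rad.
sin φ₂ = sin φ₁ cos δ + cos φ₁ sin δ cos θ = (0.8044)(0.6215) + (0.5941)(0.7834)(-0.7660) = 0.1434, so φ₂ = 8.24°.
Δλ = atan2(sin θ sin δ cos φ₁, cos δ − sin φ₁ sin φ₂) = atan2(0.2992, 0.5062) = 30.585°.
λ₂ = 26.643° + 30.585° = 57.23°.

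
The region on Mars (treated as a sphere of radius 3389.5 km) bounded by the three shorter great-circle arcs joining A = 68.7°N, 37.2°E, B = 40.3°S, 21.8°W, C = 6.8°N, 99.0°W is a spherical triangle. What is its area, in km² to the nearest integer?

Side lengths (central angles): a = 1.4795, b = 1.7214, c = 2.0487 rad; semiperimeter s = 2.6248.
By l'Huilier's theorem, tan(E/4) = √[tan(s/2) tan((s−a)/2) tan((s−b)/2) tan((s−c)/2)], giving spherical excess E = 2.1384 rad.
Area = E·R² = 2.1384 × (3389.5)² ≈ 24567802 km².

24567802 km²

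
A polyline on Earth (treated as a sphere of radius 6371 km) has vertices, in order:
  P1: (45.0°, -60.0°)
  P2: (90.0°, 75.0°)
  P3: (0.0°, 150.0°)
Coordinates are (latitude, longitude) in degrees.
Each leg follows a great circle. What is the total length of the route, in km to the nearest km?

15011 km

Leg P1→P2: central angle 0.7854 rad, distance 5003.8 km.
Leg P2→P3: central angle 1.5708 rad, distance 10007.5 km.
Total: 5003.8 + 10007.5 ≈ 15011 km.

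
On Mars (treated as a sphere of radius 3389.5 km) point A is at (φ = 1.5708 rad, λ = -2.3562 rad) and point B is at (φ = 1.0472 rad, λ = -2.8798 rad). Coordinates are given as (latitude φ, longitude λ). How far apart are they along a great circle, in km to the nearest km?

1775 km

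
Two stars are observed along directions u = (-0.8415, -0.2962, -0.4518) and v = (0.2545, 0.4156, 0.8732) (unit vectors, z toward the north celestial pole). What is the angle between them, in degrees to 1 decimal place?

137.0°

u·v = -0.7318; |u| = 1.0000, |v| = 1.0000.
cos θ = (u·v)/(|u||v|) = -0.7318, so θ = 137.0°.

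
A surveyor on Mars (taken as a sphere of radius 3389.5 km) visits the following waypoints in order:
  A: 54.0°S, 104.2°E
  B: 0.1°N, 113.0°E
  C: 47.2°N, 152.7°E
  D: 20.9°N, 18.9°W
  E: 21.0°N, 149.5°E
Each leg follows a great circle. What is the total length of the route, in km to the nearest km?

Leg A→B: central angle 0.9527 rad, distance 3229.3 km.
Leg B→C: central angle 1.0192 rad, distance 3454.6 km.
Leg C→D: central angle 1.9457 rad, distance 6594.9 km.
Leg D→E: central angle 2.3840 rad, distance 8080.6 km.
Total: 3229.3 + 3454.6 + 6594.9 + 8080.6 ≈ 21359 km.

21359 km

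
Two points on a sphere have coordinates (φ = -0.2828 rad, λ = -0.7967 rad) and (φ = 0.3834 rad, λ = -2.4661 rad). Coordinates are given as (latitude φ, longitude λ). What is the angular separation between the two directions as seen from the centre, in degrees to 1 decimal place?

101.1°

Let φ₁ = -0.2828 rad, φ₂ = 0.3834 rad, and Δλ = -1.6694 rad.
cos c = sin φ₁ sin φ₂ + cos φ₁ cos φ₂ cos Δλ = (-0.2790)(0.3741) + (0.9603)(0.9274)(-0.0984) = -0.19205,
so c = arccos(-0.19205) = 1.76405 rad.
So the angular separation is 101.1°.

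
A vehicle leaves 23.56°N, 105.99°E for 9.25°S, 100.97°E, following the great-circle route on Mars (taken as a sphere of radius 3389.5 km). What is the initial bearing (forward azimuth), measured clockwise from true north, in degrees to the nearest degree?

189°

With φ₁ = 0.4112, φ₂ = -0.1614, Δλ = -0.0876 rad, the forward-azimuth formula gives
θ = atan2( sin Δλ cos φ₂ , cos φ₁ sin φ₂ − sin φ₁ cos φ₂ cos Δλ ) = atan2(-0.0864, -0.5403) = -170.92°.
Adding 360° brings this into [0°, 360°): 189°.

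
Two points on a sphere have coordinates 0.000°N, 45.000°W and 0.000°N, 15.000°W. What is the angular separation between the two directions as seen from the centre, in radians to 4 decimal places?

0.5236 rad

In radians: φ₁ = 0.0000, φ₂ = 0.0000, Δλ = 30.000° = 0.5236 rad.
Haversine: a = sin²(Δφ/2) + cos φ₁ cos φ₂ sin²(Δλ/2) = 0.0000 + (1.0000)(1.0000)(0.0670) = 0.06699.
Central angle c = 2·arcsin(√a) = 0.52360 rad.
So the angular separation is 0.5236 rad.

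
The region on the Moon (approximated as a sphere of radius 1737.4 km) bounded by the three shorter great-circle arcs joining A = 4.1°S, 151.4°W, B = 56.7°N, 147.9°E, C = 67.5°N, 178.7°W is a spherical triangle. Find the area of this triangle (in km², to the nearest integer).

749606 km²

Side lengths (central angles): a = 0.3252, b = 1.2941, c = 1.3610 rad; semiperimeter s = 1.4902.
By l'Huilier's theorem, tan(E/4) = √[tan(s/2) tan((s−a)/2) tan((s−b)/2) tan((s−c)/2)], giving spherical excess E = 0.2483 rad.
Area = E·R² = 0.2483 × (1737.4)² ≈ 749606 km².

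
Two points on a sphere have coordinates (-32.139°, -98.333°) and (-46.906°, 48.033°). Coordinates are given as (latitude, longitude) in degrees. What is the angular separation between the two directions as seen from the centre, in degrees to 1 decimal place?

With latitudes φ₁ = -32.139°, φ₂ = -46.906° and longitude difference Δλ = 146.366°:
Haversine: a = sin²(Δφ/2) + cos φ₁ cos φ₂ sin²(Δλ/2) = 0.0165 + (0.8468)(0.6832)(0.9163) = 0.54660.
Central angle c = 2·arcsin(√a) = 1.66412 rad.
So the angular separation is 95.3°.

95.3°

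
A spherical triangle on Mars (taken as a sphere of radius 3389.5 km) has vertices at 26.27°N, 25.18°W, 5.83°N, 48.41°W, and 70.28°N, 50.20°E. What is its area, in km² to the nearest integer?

2041397 km²

Side lengths (central angles): a = 1.5254, b = 1.0552, c = 0.5262 rad; semiperimeter s = 1.5534.
By l'Huilier's theorem, tan(E/4) = √[tan(s/2) tan((s−a)/2) tan((s−b)/2) tan((s−c)/2)], giving spherical excess E = 0.1777 rad.
Area = E·R² = 0.1777 × (3389.5)² ≈ 2041397 km².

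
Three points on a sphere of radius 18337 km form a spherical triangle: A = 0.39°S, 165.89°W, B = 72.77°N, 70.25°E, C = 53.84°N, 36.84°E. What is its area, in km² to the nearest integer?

11144413 km²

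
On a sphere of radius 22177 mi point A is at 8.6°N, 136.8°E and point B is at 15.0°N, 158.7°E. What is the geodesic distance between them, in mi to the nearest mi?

With latitudes φ₁ = 8.600°, φ₂ = 15.000° and longitude difference Δλ = 21.900°:
cos c = sin φ₁ sin φ₂ + cos φ₁ cos φ₂ cos Δλ = (0.1495)(0.2588) + (0.9888)(0.9659)(0.9278) = 0.92485,
so c = arccos(0.92485) = 0.39016 rad.
Distance = R·c = 22177 × 0.3902 ≈ 8653 mi.

8653 mi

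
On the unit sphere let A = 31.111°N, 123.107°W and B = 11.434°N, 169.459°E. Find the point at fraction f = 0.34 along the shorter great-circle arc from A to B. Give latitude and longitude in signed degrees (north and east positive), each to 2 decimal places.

28.04°, -148.28°

The central angle between A and B is δ = 1.1324 rad.
With f = 0.34, the slerp weights are sin((1−f)δ)/sin δ = 0.7507 and sin(fδ)/sin δ = 0.4148.
Weighted sum of the unit vectors: (0.7507)·(-0.4676,-0.7172,0.5167) + (0.4148)·(-0.9636,0.1793,0.1982) = (-0.7508, -0.4640, 0.4701).
Converting back: φ = atan2(z, √(x²+y²)) = 28.04°, λ = atan2(y, x) = -148.28°.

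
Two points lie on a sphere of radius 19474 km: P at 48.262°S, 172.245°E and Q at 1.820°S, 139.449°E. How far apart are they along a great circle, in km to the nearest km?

In radians: φ₁ = -0.8423, φ₂ = -0.0318, Δλ = -32.796° = -0.5724 rad.
Haversine: a = sin²(Δφ/2) + cos φ₁ cos φ₂ sin²(Δλ/2) = 0.1555 + (0.6657)(0.9995)(0.0797) = 0.20849.
Central angle c = 2·arcsin(√a) = 0.94835 rad.
Distance = R·c = 19474 × 0.9483 ≈ 18468 km.

18468 km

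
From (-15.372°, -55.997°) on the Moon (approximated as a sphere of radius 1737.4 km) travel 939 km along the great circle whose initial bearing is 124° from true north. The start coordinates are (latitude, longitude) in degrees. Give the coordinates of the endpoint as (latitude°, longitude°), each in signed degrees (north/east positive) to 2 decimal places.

-30.31°, -26.38°

Angular distance δ = d/R = 939/1737.4 = 0.54046 rad; initial bearing θ = 2.1642 rad.
sin φ₂ = sin φ₁ cos δ + cos φ₁ sin δ cos θ = (-0.2651)(0.8575) + (0.9642)(0.5145)(-0.5592) = -0.5047, so φ₂ = -30.31°.
Δλ = atan2(sin θ sin δ cos φ₁, cos δ − sin φ₁ sin φ₂) = atan2(0.4113, 0.7237) = 29.612°.
λ₂ = -55.997° + 29.612° = -26.38°.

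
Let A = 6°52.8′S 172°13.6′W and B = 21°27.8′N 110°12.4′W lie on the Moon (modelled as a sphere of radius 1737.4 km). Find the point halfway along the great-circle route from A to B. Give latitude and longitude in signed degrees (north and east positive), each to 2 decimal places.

Central angle δ = 1.1705 rad. Interpolating on the sphere with fraction f = 0.5:
P = [sin((1−f)δ)·A + sin(fδ)·B] / sin δ = 0.5998·A + 0.5998·B in Cartesian coordinates,
giving P = (-0.7829, -0.6044, 0.1476), i.e. latitude 8.49°, longitude -142.33°.

8.49°, -142.33°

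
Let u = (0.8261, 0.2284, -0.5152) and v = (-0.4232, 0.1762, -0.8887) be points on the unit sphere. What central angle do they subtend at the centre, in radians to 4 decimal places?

1.4217 rad

u·v = 0.1485; |u| = 1.0000, |v| = 1.0000.
cos θ = (u·v)/(|u||v|) = 0.1485, so θ = 1.4217 rad.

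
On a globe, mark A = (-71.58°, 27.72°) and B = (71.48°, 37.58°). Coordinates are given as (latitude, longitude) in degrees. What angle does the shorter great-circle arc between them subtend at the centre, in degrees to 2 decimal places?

143.20°

With latitudes φ₁ = -71.580°, φ₂ = 71.480° and longitude difference Δλ = 9.860°:
Haversine: a = sin²(Δφ/2) + cos φ₁ cos φ₂ sin²(Δλ/2) = 0.8996 + (0.3160)(0.3176)(0.0074) = 0.90037.
Central angle c = 2·arcsin(√a) = 2.49934 rad.
So the angular separation is 143.20°.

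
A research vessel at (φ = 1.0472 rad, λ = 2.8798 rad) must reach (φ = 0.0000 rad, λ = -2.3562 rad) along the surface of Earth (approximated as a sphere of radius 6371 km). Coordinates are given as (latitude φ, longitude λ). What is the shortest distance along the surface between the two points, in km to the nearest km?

8398 km

In radians: φ₁ = 1.0472, φ₂ = 0.0000, Δλ = 59.999° = 1.0472 rad.
cos c = sin φ₁ sin φ₂ + cos φ₁ cos φ₂ cos Δλ = (0.8660)(0.0000) + (0.5000)(1.0000)(0.5000) = 0.25000,
so c = arccos(0.25000) = 1.31811 rad.
Distance = R·c = 6371 × 1.3181 ≈ 8398 km.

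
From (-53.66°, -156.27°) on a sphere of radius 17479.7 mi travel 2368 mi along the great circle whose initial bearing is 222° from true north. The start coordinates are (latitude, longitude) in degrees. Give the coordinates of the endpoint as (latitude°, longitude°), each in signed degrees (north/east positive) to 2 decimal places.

Angular distance δ = d/R = 2368/17479.7 = 0.13547 rad; initial bearing θ = 3.8746 rad.
sin φ₂ = sin φ₁ cos δ + cos φ₁ sin δ cos θ = (-0.8055)(0.9908) + (0.5926)(0.1351)(-0.7431) = -0.8576, so φ₂ = -59.05°.
Δλ = atan2(sin θ sin δ cos φ₁, cos δ − sin φ₁ sin φ₂) = atan2(-0.0536, 0.3000) = -10.120°.
λ₂ = -156.270° − 10.120° = -166.39°.

-59.05°, -166.39°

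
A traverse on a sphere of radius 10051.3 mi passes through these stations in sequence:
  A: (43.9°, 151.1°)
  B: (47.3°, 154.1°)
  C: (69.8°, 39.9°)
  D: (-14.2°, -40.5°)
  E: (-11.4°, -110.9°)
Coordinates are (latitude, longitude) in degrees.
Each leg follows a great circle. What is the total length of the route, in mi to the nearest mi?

39659 mi

Leg A→B: central angle 0.0697 rad, distance 700.8 mi.
Leg B→C: central angle 0.9351 rad, distance 9399.2 mi.
Leg C→D: central angle 1.7461 rad, distance 17550.4 mi.
Leg D→E: central angle 1.1947 rad, distance 12008.5 mi.
Total: 700.8 + 9399.2 + 17550.4 + 12008.5 ≈ 39659 mi.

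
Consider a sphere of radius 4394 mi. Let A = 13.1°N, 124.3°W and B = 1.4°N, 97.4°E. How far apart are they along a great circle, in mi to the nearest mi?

With latitudes φ₁ = 13.100°, φ₂ = 1.400° and longitude difference Δλ = -138.300°:
Haversine: a = sin²(Δφ/2) + cos φ₁ cos φ₂ sin²(Δλ/2) = 0.0104 + (0.9740)(0.9997)(0.8733) = 0.86073.
Central angle c = 2·arcsin(√a) = 2.37669 rad.
Distance = R·c = 4394 × 2.3767 ≈ 10443 mi.

10443 mi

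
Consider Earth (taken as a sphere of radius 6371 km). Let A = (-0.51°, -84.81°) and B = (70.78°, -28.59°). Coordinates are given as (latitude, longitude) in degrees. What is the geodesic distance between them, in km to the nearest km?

Let φ₁ = -0.0089 rad, φ₂ = 1.2353 rad, and Δλ = 0.9812 rad.
cos c = sin φ₁ sin φ₂ + cos φ₁ cos φ₂ cos Δλ = (-0.0089)(0.9443) + (1.0000)(0.3292)(0.5560) = 0.17462,
so c = arccos(0.17462) = 1.39527 rad.
Distance = R·c = 6371 × 1.3953 ≈ 8889 km.

8889 km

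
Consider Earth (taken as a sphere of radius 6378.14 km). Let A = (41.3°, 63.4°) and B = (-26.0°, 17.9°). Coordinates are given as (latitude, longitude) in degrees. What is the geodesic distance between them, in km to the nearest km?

Let φ₁ = 0.7208 rad, φ₂ = -0.4538 rad, and Δλ = -0.7941 rad.
cos c = sin φ₁ sin φ₂ + cos φ₁ cos φ₂ cos Δλ = (0.6600)(-0.4384) + (0.7513)(0.8988)(0.7009) = 0.18395,
so c = arccos(0.18395) = 1.38579 rad.
Distance = R·c = 6378.14 × 1.3858 ≈ 8839 km.

8839 km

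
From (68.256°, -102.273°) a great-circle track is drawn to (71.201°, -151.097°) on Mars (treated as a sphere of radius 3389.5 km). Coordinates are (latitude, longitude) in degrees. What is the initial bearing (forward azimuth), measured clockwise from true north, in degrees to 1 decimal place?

302.4°

Δλ = -48.824° = -0.8521 rad.
y = sin Δλ · cos φ₂ = (-0.7527)(0.3222) = -0.2426
x = cos φ₁ sin φ₂ − sin φ₁ cos φ₂ cos Δλ = (0.3705)(0.9467) − (0.9288)(0.3222)(0.6584) = 0.1536
θ = atan2(y, x) = -57.65°; adding 360° gives 302.4°.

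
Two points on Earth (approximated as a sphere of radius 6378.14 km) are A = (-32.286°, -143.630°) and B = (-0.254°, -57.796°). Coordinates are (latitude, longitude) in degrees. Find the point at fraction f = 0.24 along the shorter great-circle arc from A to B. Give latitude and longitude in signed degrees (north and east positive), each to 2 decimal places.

-29.28°, -119.71°

Central angle δ = 1.5070 rad. Interpolating on the sphere with fraction f = 0.24:
P = [sin((1−f)δ)·A + sin(fδ)·B] / sin δ = 0.9127·A + 0.3546·B in Cartesian coordinates,
giving P = (-0.4323, -0.7576, -0.4891), i.e. latitude -29.28°, longitude -119.71°.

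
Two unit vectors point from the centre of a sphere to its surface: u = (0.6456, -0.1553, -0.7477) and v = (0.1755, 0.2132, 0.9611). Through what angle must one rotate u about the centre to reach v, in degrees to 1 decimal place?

129.7°

u·v = -0.6384; |u| = 1.0000, |v| = 1.0000.
cos θ = (u·v)/(|u||v|) = -0.6384, so θ = 129.7°.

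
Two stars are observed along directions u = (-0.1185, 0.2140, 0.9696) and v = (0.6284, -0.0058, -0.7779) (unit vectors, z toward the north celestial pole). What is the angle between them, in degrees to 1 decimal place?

u·v = -0.8300; |u| = 1.0000, |v| = 1.0000.
cos θ = (u·v)/(|u||v|) = -0.8300, so θ = 146.1°.

146.1°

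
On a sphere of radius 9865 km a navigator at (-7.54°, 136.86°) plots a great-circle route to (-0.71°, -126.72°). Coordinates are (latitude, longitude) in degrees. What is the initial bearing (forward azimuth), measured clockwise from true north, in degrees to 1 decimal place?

With φ₁ = -0.1316, φ₂ = -0.0124, Δλ = 1.6828 rad, the forward-azimuth formula gives
θ = atan2( sin Δλ cos φ₂ , cos φ₁ sin φ₂ − sin φ₁ cos φ₂ cos Δλ ) = atan2(0.9937, -0.0270) = 91.55°.
So the initial bearing is 91.6°.

91.6°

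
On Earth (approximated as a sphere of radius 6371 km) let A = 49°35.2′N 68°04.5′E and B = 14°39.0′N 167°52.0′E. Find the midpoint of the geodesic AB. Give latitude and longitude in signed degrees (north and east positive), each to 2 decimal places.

43.49°, 131.17°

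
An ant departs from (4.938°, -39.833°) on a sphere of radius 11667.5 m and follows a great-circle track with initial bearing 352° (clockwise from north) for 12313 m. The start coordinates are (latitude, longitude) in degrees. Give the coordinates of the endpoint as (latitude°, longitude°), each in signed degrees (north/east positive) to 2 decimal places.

64.27°, -56.03°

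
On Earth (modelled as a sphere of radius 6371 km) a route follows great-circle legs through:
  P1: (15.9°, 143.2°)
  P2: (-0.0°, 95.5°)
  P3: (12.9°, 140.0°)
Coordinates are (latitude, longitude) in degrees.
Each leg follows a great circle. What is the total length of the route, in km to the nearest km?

10632 km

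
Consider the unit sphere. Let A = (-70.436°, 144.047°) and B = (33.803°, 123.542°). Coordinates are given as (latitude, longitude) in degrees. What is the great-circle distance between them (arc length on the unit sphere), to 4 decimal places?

1.8375

With latitudes φ₁ = -70.436°, φ₂ = 33.803° and longitude difference Δλ = -20.505°:
cos c = sin φ₁ sin φ₂ + cos φ₁ cos φ₂ cos Δλ = (-0.9423)(0.5563) + (0.3349)(0.8310)(0.9366) = -0.26360,
so c = arccos(-0.26360) = 1.83755 rad.
On the unit sphere the arc length equals the central angle: 1.8375.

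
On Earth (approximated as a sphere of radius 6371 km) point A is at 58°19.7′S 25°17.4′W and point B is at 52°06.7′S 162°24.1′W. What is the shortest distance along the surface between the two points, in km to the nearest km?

In radians: φ₁ = -1.0180, φ₂ = -0.9095, Δλ = -137.112° = -2.3931 rad.
cos c = sin φ₁ sin φ₂ + cos φ₁ cos φ₂ cos Δλ = (-0.8511)(-0.7892) + (0.5251)(0.6141)(-0.7327) = 0.43542,
so c = arccos(0.43542) = 1.12029 rad.
Distance = R·c = 6371 × 1.1203 ≈ 7137 km.

7137 km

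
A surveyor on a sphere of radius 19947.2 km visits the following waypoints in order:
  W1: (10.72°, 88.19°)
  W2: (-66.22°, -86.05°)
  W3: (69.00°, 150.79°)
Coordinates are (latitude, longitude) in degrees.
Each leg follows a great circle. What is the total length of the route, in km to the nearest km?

98638 km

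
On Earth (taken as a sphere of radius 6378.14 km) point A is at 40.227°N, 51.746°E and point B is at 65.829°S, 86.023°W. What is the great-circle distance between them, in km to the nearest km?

With latitudes φ₁ = 40.227°, φ₂ = -65.829° and longitude difference Δλ = -137.769°:
cos c = sin φ₁ sin φ₂ + cos φ₁ cos φ₂ cos Δλ = (0.6458)(-0.9123) + (0.7635)(0.4095)(-0.7404) = -0.82067,
so c = arccos(-0.82067) = 2.53339 rad.
Distance = R·c = 6378.14 × 2.5334 ≈ 16158 km.

16158 km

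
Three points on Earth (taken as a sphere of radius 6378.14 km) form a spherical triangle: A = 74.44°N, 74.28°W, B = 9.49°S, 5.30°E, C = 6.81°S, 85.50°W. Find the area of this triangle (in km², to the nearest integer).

61524512 km²

Side lengths (central angles): a = 1.5649, b = 1.4232, c = 1.6820 rad; semiperimeter s = 2.3351.
By l'Huilier's theorem, tan(E/4) = √[tan(s/2) tan((s−a)/2) tan((s−b)/2) tan((s−c)/2)], giving spherical excess E = 1.5124 rad.
Area = E·R² = 1.5124 × (6378.14)² ≈ 61524512 km².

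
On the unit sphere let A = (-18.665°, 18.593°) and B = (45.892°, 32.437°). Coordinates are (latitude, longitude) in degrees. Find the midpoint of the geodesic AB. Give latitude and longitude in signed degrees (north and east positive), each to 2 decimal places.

13.71°, 24.45°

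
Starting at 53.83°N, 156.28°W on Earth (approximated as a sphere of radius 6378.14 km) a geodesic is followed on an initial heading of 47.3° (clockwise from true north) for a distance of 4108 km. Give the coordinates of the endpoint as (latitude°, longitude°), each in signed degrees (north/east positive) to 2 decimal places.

Angular distance δ = d/R = 4108/6378.14 = 0.64407 rad; initial bearing θ = 0.8255 rad.
sin φ₂ = sin φ₁ cos δ + cos φ₁ sin δ cos θ = (0.8073)(0.7997) + (0.5902)(0.6005)(0.6782) = 0.8859, so φ₂ = 62.36°.
Δλ = atan2(sin θ sin δ cos φ₁, cos δ − sin φ₁ sin φ₂) = atan2(0.2604, 0.0845) = 72.019°.
λ₂ = -156.280° + 72.019° = -84.26°.

62.36°, -84.26°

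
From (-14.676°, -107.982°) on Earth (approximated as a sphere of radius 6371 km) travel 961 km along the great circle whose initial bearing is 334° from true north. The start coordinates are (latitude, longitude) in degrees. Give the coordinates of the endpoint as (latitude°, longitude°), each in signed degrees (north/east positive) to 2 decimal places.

Angular distance δ = d/R = 961/6371 = 0.15084 rad; initial bearing θ = 5.8294 rad.
sin φ₂ = sin φ₁ cos δ + cos φ₁ sin δ cos θ = (-0.2534)(0.9886) + (0.9674)(0.1503)(0.8988) = -0.1198, so φ₂ = -6.88°.
Δλ = atan2(sin θ sin δ cos φ₁, cos δ − sin φ₁ sin φ₂) = atan2(-0.0637, 0.9583) = -3.804°.
λ₂ = -107.982° − 3.804° = -111.79°.

-6.88°, -111.79°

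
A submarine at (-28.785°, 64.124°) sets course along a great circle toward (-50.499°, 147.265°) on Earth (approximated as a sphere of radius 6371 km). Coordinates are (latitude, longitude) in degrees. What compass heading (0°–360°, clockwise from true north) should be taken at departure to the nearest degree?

135°

With φ₁ = -0.5024, φ₂ = -0.8814, Δλ = 1.4511 rad, the forward-azimuth formula gives
θ = atan2( sin Δλ cos φ₂ , cos φ₁ sin φ₂ − sin φ₁ cos φ₂ cos Δλ ) = atan2(0.6315, -0.6397) = 135.37°.
So the initial bearing is 135°.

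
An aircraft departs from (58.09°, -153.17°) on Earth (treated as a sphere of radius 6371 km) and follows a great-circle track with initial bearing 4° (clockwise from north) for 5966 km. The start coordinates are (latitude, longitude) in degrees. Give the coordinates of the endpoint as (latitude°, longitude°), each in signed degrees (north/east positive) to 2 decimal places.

68.10°, 18.17°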